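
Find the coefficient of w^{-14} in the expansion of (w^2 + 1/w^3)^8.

General term: C(8,j)·(w^2)^j·(1/w^3)^(8-j), with w-exponent 2j − 3(8−j) = 5j − 24.
Set 5j − 24 = -14: j = 2.
C(8,2) = 28; 1^2 = 1; 1^6 = 1.
Coefficient = 28 · 1 · 1 = 28.

28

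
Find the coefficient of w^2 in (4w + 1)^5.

160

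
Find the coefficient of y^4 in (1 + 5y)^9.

78750

The general term is C(9,j)·(1)^j·(5y)^(9-j); the y^4 term has j = 5.
C(9,5) = 126.
Coefficient = C(9,5) · 5^4 = 126 · 625 = 78750.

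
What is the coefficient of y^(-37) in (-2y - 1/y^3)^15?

General term: C(15,j)·(-2y)^j·(-1/y^3)^(15-j), with y-exponent 1j − 3(15−j) = 4j − 45.
Set 4j − 45 = -37: j = 2.
C(15,2) = 105; (-2)^2 = 4; (-1)^13 = -1.
Coefficient = 105 · 4 · (-1) = -420.

-420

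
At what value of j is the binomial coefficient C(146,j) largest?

73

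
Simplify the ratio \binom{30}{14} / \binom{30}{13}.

17/14

C(n,k+1)/C(n,k) = (n−k)/(k+1) = (30−13)/(13+1) = 17/14.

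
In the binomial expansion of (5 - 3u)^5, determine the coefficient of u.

The general term is C(5,j)·(5)^j·(-3u)^(5-j); the u^1 term has j = 4.
C(5,4) = 5.
Coefficient = C(5,4) · 5^4 · (-3)^1 = 5 · 625 · (-3) = -9375.

-9375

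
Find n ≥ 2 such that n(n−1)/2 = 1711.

n(n−1)/2 = 1711 ⇒ n(n−1) = 3422. Since 59·58 = 3422, n = 59.

59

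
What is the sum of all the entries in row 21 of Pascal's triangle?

2097152

Setting x = 1 in (1+x)^21 gives Σ C(21,k) = 2^21 = 2097152.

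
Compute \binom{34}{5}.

278256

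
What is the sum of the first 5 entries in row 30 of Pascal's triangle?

31931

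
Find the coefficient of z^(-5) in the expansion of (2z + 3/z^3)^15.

General term: C(15,j)·(2z)^j·(3/z^3)^(15-j), with z-exponent 1j − 3(15−j) = 4j − 45.
Set 4j − 45 = -5: j = 10.
C(15,10) = 3003; 2^10 = 1024; 3^5 = 243.
Coefficient = 3003 · 1024 · 243 = 747242496.

747242496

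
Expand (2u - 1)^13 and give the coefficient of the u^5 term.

41184

The general term is C(13,j)·(2u)^j·(-1)^(13-j); the u^5 term has j = 5.
C(13,5) = 1287.
Coefficient = C(13,5) · 2^5 = 1287 · 32 = 41184.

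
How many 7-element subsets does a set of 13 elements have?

C(13,7) = C(13,6) by symmetry.
C(13,6) = (13·12·11·10·9·8) / 6! = 1235520 / 720 = 1716.

1716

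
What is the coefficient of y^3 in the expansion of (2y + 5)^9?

The general term is C(9,j)·(2y)^j·(5)^(9-j); the y^3 term has j = 3.
C(9,3) = 84.
Coefficient = C(9,3) · 2^3 · 5^6 = 84 · 8 · 15625 = 10500000.

10500000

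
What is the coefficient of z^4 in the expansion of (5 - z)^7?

4375

The general term is C(7,j)·(5)^j·(-z)^(7-j); the z^4 term has j = 3.
C(7,3) = 35.
Coefficient = C(7,3) · 5^3 = 35 · 125 = 4375.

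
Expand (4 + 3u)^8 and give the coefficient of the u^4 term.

The general term is C(8,j)·(4)^j·(3u)^(8-j); the u^4 term has j = 4.
C(8,4) = 70.
Coefficient = C(8,4) · 4^4 · 3^4 = 70 · 256 · 81 = 1451520.

1451520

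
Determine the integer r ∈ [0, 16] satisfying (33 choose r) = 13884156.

C(33,r) increases on 0 ≤ r ≤ 16. C(33,7) = 4272048 and C(33,8) = 13884156, so r = 8.

8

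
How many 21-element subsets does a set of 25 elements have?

12650

C(25,21) = C(25,4) by symmetry.
C(25,4) = (25·24·23·22) / 4! = 303600 / 24 = 12650.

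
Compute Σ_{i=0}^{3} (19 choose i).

1 + 19 + 171 + 969 = 1160.

1160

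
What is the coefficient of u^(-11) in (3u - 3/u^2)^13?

2051893701

General term: C(13,j)·(3u)^j·(-3/u^2)^(13-j), with u-exponent 1j − 2(13−j) = 3j − 26.
Set 3j − 26 = -11: j = 5.
C(13,5) = 1287; 3^5 = 243; (-3)^8 = 6561.
Coefficient = 1287 · 243 · 6561 = 2051893701.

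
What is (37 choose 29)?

38608020

C(37,29) = C(37,8) by symmetry.
C(37,8) = (37·36·35·34·33·32·31·30) / 8! = 1556675366400 / 40320 = 38608020.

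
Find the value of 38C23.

15471286560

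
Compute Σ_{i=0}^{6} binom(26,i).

313912

1 + 26 + 325 + 2600 + 14950 + 65780 + 230230 = 313912.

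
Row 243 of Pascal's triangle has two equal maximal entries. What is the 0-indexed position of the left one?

121

For odd n = 243, C(243,m) peaks at m = (n−1)/2 and (n+1)/2; the lesser is 121.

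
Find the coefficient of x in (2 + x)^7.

448

The general term is C(7,j)·(2)^j·(x)^(7-j); the x^1 term has j = 6.
C(7,6) = 7.
Coefficient = C(7,6) · 2^6 = 7 · 64 = 448.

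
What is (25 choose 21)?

12650

C(25,21) = C(25,4) by symmetry.
C(25,4) = (25·24·23·22) / 4! = 303600 / 24 = 12650.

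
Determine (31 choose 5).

C(31,5) = (31·30·29·28·27) / 5! = 20389320 / 120 = 169911.

169911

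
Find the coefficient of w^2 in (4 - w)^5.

640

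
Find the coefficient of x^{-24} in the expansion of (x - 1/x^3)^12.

-220

General term: C(12,j)·(x)^j·(-1/x^3)^(12-j), with x-exponent 1j − 3(12−j) = 4j − 36.
Set 4j − 36 = -24: j = 3.
C(12,3) = 220; 1^3 = 1; (-1)^9 = -1.
Coefficient = 220 · 1 · (-1) = -220.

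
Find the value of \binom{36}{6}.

1947792

C(36,6) = (36·35·34·33·32·31) / 6! = 1402410240 / 720 = 1947792.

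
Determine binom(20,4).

C(20,4) = (20·19·18·17) / 4! = 116280 / 24 = 4845.

4845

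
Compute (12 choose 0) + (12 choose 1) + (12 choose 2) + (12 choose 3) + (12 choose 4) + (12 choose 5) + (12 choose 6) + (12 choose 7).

3302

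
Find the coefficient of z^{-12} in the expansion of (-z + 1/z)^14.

General term: C(14,j)·(-z)^j·(1/z)^(14-j), with z-exponent 1j − 1(14−j) = 2j − 14.
Set 2j − 14 = -12: j = 1.
C(14,1) = 14; (-1)^1 = -1; 1^13 = 1.
Coefficient = 14 · (-1) · 1 = -14.

-14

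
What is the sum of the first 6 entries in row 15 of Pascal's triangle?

4944

1 + 15 + 105 + 455 + 1365 + 3003 = 4944.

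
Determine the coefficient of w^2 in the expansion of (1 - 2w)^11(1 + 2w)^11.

-44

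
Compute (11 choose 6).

C(11,6) = C(11,5) by symmetry.
C(11,5) = (11·10·9·8·7) / 5! = 55440 / 120 = 462.

462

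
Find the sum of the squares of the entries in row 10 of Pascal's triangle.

Σ C(10,i)² is the coefficient of x^10 in (1+x)^10(1+x)^10 = (1+x)^20, i.e. C(20,10) = 184756.

184756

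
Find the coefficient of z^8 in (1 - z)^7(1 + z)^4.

Coefficient of z^8 = Σ_{j} C(7,j)·(-1)^j·C(4,8-j)·1^(8-j) for j from 4 to 7.
= 35 + (-84) + 42 + (-4) = -11.

-11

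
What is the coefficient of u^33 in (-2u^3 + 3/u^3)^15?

General term: C(15,j)·(-2u^3)^j·(3/u^3)^(15-j), with u-exponent 3j − 3(15−j) = 6j − 45.
Set 6j − 45 = 33: j = 13.
C(15,13) = 105; (-2)^13 = -8192; 3^2 = 9.
Coefficient = 105 · (-8192) · 9 = -7741440.

-7741440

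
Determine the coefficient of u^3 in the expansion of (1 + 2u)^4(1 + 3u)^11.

9239

Coefficient of u^3 = Σ_{j} C(4,j)·2^j·C(11,3-j)·3^(3-j) for j from 0 to 3.
= 4455 + 3960 + 792 + 32 = 9239.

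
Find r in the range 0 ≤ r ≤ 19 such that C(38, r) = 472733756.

C(38,r) increases on 0 ≤ r ≤ 19. C(38,9) = 163011640 and C(38,10) = 472733756, so r = 10.

10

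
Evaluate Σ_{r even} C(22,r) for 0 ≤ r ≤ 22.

Even-r terms of row 22 sum to 2^21 = 2097152.

2097152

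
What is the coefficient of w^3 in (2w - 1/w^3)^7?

-448

General term: C(7,j)·(2w)^j·(-1/w^3)^(7-j), with w-exponent 1j − 3(7−j) = 4j − 21.
Set 4j − 21 = 3: j = 6.
C(7,6) = 7; 2^6 = 64; (-1)^1 = -1.
Coefficient = 7 · 64 · (-1) = -448.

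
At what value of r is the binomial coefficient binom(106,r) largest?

C(106,r) is maximized at r = 106/2 = 53.

53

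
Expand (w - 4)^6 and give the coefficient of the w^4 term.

The general term is C(6,j)·(w)^j·(-4)^(6-j); the w^4 term has j = 4.
C(6,4) = 15.
Coefficient = C(6,4) · (-4)^2 = 15 · 16 = 240.

240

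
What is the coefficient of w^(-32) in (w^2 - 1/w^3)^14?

General term: C(14,j)·(w^2)^j·(-1/w^3)^(14-j), with w-exponent 2j − 3(14−j) = 5j − 42.
Set 5j − 42 = -32: j = 2.
C(14,2) = 91; 1^2 = 1; (-1)^12 = 1.
Coefficient = 91 · 1 · 1 = 91.

91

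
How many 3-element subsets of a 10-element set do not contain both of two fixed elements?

112

All 3-subsets: C(10,3) = 120. Those containing both fixed elements: C(8,1) = 8.
120 − 8 = 112.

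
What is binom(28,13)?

37442160

C(28,13) = (28·27·26·25·24·23·22·21·20·19·18·17·16) / 13! = 233153109116928000 / 6227020800 = 37442160.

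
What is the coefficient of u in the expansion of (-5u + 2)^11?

The general term is C(11,j)·(-5u)^j·(2)^(11-j); the u^1 term has j = 1.
C(11,1) = 11.
Coefficient = C(11,1) · (-5)^1 · 2^10 = 11 · (-5) · 1024 = -56320.

-56320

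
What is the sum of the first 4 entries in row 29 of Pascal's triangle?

1 + 29 + 406 + 3654 = 4090.

4090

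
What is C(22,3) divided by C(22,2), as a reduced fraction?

C(n,k+1)/C(n,k) = (n−k)/(k+1) = (22−2)/(2+1) = 20/3.

20/3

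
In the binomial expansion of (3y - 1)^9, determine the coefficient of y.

27

The general term is C(9,j)·(3y)^j·(-1)^(9-j); the y^1 term has j = 1.
C(9,1) = 9.
Coefficient = C(9,1) · 3^1 = 9 · 3 = 27.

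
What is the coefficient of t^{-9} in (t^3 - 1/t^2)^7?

7

General term: C(7,j)·(t^3)^j·(-1/t^2)^(7-j), with t-exponent 3j − 2(7−j) = 5j − 14.
Set 5j − 14 = -9: j = 1.
C(7,1) = 7; 1^1 = 1; (-1)^6 = 1.
Coefficient = 7 · 1 · 1 = 7.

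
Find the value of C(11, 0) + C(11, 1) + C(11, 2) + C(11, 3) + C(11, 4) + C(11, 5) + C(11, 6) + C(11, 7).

1816

1 + 11 + 55 + 165 + 330 + 462 + 462 + 330 = 1816.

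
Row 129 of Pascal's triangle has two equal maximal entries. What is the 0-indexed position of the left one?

For odd n = 129, C(129,r) peaks at r = (n−1)/2 and (n+1)/2; the smaller is 64.

64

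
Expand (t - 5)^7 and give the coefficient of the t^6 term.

-35

The general term is C(7,j)·(t)^j·(-5)^(7-j); the t^6 term has j = 6.
C(7,6) = 7.
Coefficient = C(7,6) · (-5)^1 = 7 · (-5) = -35.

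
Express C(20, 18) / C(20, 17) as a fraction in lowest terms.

C(n,k+1)/C(n,k) = (n−k)/(k+1) = (20−17)/(17+1) = 3/18 = 1/6.

1/6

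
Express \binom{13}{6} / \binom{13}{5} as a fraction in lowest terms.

4/3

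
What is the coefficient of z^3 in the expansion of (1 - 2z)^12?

-1760

The general term is C(12,j)·(1)^j·(-2z)^(12-j); the z^3 term has j = 9.
C(12,9) = 220.
Coefficient = C(12,9) · (-2)^3 = 220 · (-8) = -1760.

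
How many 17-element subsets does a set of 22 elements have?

26334

C(22,17) = C(22,5) by symmetry.
C(22,5) = (22·21·20·19·18) / 5! = 3160080 / 120 = 26334.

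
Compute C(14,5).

C(14,5) = (14·13·12·11·10) / 5! = 240240 / 120 = 2002.

2002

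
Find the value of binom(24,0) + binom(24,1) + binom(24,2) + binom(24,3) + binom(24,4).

1 + 24 + 276 + 2024 + 10626 = 12951.

12951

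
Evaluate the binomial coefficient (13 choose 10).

C(13,10) = C(13,3) by symmetry.
C(13,3) = (13·12·11) / 3! = 1716 / 6 = 286.

286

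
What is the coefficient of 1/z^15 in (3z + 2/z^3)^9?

145152

General term: C(9,j)·(3z)^j·(2/z^3)^(9-j), with z-exponent 1j − 3(9−j) = 4j − 27.
Set 4j − 27 = -15: j = 3.
C(9,3) = 84; 3^3 = 27; 2^6 = 64.
Coefficient = 84 · 27 · 64 = 145152.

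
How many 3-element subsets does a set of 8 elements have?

56

C(8,3) = (8·7·6) / 3! = 336 / 6 = 56.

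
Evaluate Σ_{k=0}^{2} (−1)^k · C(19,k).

The partial alternating sum Σ_{k=0}^{2} (−1)^k C(19,k) = (−1)^2 C(18,2) = 153.

153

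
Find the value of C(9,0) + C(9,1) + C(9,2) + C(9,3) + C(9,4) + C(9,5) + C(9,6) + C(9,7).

1 + 9 + 36 + 84 + 126 + 126 + 84 + 36 = 502.

502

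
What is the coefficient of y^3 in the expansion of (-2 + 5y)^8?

-224000

The general term is C(8,j)·(-2)^j·(5y)^(8-j); the y^3 term has j = 5.
C(8,5) = 56.
Coefficient = C(8,5) · (-2)^5 · 5^3 = 56 · (-32) · 125 = -224000.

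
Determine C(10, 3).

120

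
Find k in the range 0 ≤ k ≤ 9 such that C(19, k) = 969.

3

C(19,k) increases on 0 ≤ k ≤ 9. C(19,2) = 171 and C(19,3) = 969, so k = 3.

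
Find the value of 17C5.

C(17,5) = (17·16·15·14·13) / 5! = 742560 / 120 = 6188.

6188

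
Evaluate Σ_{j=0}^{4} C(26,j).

1 + 26 + 325 + 2600 + 14950 = 17902.

17902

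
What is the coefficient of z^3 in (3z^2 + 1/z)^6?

540

General term: C(6,j)·(3z^2)^j·(1/z)^(6-j), with z-exponent 2j − 1(6−j) = 3j − 6.
Set 3j − 6 = 3: j = 3.
C(6,3) = 20; 3^3 = 27; 1^3 = 1.
Coefficient = 20 · 27 · 1 = 540.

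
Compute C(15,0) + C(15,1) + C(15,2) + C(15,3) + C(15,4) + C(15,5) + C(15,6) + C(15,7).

16384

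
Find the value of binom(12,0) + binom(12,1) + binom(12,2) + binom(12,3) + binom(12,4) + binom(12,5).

1 + 12 + 66 + 220 + 495 + 792 = 1586.

1586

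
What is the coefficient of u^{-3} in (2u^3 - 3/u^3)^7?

General term: C(7,j)·(2u^3)^j·(-3/u^3)^(7-j), with u-exponent 3j − 3(7−j) = 6j − 21.
Set 6j − 21 = -3: j = 3.
C(7,3) = 35; 2^3 = 8; (-3)^4 = 81.
Coefficient = 35 · 8 · 81 = 22680.

22680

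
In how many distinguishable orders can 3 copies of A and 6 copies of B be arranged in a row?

84

Choose positions for the A's: C(9,3) = 84.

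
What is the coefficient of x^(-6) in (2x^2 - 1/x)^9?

General term: C(9,j)·(2x^2)^j·(-1/x)^(9-j), with x-exponent 2j − 1(9−j) = 3j − 9.
Set 3j − 9 = -6: j = 1.
C(9,1) = 9; 2^1 = 2; (-1)^8 = 1.
Coefficient = 9 · 2 · 1 = 18.

18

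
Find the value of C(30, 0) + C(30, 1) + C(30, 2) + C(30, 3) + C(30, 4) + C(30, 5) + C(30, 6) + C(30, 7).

2804012

1 + 30 + 435 + 4060 + 27405 + 142506 + 593775 + 2035800 = 2804012.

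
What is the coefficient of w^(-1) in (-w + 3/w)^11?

-336798

General term: C(11,j)·(-w)^j·(3/w)^(11-j), with w-exponent 1j − 1(11−j) = 2j − 11.
Set 2j − 11 = -1: j = 5.
C(11,5) = 462; (-1)^5 = -1; 3^6 = 729.
Coefficient = 462 · (-1) · 729 = -336798.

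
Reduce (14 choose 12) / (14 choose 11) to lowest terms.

C(n,k+1)/C(n,k) = (n−k)/(k+1) = (14−11)/(11+1) = 3/12 = 1/4.

1/4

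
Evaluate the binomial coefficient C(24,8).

C(24,8) = (24·23·22·21·20·19·18·17) / 8! = 29654190720 / 40320 = 735471.

735471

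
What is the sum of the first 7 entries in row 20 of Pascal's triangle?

1 + 20 + 190 + 1140 + 4845 + 15504 + 38760 = 60460.

60460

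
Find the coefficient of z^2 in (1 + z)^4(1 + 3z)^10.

Coefficient of z^2 = Σ_{j} C(4,j)·1^j·C(10,2-j)·3^(2-j) for j from 0 to 2.
= 405 + 120 + 6 = 531.

531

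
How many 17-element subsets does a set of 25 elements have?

1081575

C(25,17) = C(25,8) by symmetry.
C(25,8) = (25·24·23·22·21·20·19·18) / 8! = 43609104000 / 40320 = 1081575.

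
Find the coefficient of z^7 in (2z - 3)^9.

41472

The general term is C(9,j)·(2z)^j·(-3)^(9-j); the z^7 term has j = 7.
C(9,7) = 36.
Coefficient = C(9,7) · 2^7 · (-3)^2 = 36 · 128 · 9 = 41472.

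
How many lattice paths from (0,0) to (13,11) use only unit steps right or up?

2496144

Each path is a sequence of 24 steps with 13 rights: C(24,13) = 2496144.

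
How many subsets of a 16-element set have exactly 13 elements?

560

Choose the 13 positions: C(16,13) = 560.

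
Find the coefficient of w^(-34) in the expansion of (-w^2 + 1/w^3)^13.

General term: C(13,j)·(-w^2)^j·(1/w^3)^(13-j), with w-exponent 2j − 3(13−j) = 5j − 39.
Set 5j − 39 = -34: j = 1.
C(13,1) = 13; (-1)^1 = -1; 1^12 = 1.
Coefficient = 13 · (-1) · 1 = -13.

-13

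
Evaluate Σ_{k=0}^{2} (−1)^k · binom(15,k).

91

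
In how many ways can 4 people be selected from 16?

1820

This is C(16,4) = 1820.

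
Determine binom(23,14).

817190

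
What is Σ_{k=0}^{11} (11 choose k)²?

By Vandermonde's identity, Σ C(11,k)² = C(22,11) = 705432.

705432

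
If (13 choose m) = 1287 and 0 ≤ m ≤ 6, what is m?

C(13,m) increases on 0 ≤ m ≤ 6. C(13,4) = 715 and C(13,5) = 1287, so m = 5.

5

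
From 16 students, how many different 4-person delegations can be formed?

1820

This is C(16,4) = 1820.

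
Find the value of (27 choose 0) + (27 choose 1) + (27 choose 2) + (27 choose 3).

1 + 27 + 351 + 2925 = 3304.

3304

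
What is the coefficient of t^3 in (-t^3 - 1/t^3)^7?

-35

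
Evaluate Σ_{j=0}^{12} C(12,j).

4096

Setting x = 1 in (1+x)^12 gives Σ C(12,j) = 2^12 = 4096.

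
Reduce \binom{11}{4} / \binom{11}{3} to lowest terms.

2

C(n,k+1)/C(n,k) = (n−k)/(k+1) = (11−3)/(3+1) = 8/4 = 2.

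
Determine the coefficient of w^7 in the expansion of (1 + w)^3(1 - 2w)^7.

-240

Coefficient of w^7 = Σ_{j} C(3,j)·1^j·C(7,7-j)·(-2)^(7-j) for j from 0 to 3.
= (-128) + 1344 + (-2016) + 560 = -240.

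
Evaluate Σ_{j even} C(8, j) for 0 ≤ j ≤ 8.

Half of (1+1)^8 + (1−1)^8 gives the even-index sum: 2^7 = 128.

128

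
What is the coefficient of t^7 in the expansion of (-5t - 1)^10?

9375000

The general term is C(10,j)·(-5t)^j·(-1)^(10-j); the t^7 term has j = 7.
C(10,7) = 120.
Coefficient = C(10,7) · (-5)^7 · (-1)^3 = 120 · (-78125) · (-1) = 9375000.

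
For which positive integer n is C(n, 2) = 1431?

n(n−1)/2 = 1431 ⇒ n(n−1) = 2862. Since 54·53 = 2862, n = 54.

54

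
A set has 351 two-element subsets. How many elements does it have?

27

n(n−1)/2 = 351 ⇒ n(n−1) = 702. Since 27·26 = 702, n = 27.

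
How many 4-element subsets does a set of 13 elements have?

715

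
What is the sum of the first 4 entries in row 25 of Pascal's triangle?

1 + 25 + 300 + 2300 = 2626.

2626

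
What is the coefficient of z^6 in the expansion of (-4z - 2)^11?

The general term is C(11,j)·(-4z)^j·(-2)^(11-j); the z^6 term has j = 6.
C(11,6) = 462.
Coefficient = C(11,6) · (-4)^6 · (-2)^5 = 462 · 4096 · (-32) = -60555264.

-60555264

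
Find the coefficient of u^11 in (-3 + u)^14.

-9828

The general term is C(14,j)·(-3)^j·(u)^(14-j); the u^11 term has j = 3.
C(14,3) = 364.
Coefficient = C(14,3) · (-3)^3 = 364 · (-27) = -9828.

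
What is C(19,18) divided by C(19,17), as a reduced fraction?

1/9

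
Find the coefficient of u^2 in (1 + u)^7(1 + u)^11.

153

Coefficient of u^2 = Σ_{j} C(7,j)·C(11,2-j) for j from 0 to 2.
= 55 + 77 + 21 = 153.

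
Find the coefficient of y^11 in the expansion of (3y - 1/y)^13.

General term: C(13,j)·(3y)^j·(-1/y)^(13-j), with y-exponent 1j − 1(13−j) = 2j − 13.
Set 2j − 13 = 11: j = 12.
C(13,12) = 13; 3^12 = 531441; (-1)^1 = -1.
Coefficient = 13 · 531441 · (-1) = -6908733.

-6908733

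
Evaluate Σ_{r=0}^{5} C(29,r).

1 + 29 + 406 + 3654 + 23751 + 118755 = 146596.

146596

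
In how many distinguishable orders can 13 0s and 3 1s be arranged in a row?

Choose positions for the 0s: C(16,13) = 560.

560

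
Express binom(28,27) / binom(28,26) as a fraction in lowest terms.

2/27

C(n,k+1)/C(n,k) = (n−k)/(k+1) = (28−26)/(26+1) = 2/27.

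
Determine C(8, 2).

C(8,2) = (8·7) / 2! = 56 / 2 = 28.

28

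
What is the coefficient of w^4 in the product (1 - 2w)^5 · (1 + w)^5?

-15

Coefficient of w^4 = Σ_{j} C(5,j)·(-2)^j·C(5,4-j)·1^(4-j) for j from 0 to 4.
= 5 + (-100) + 400 + (-400) + 80 = -15.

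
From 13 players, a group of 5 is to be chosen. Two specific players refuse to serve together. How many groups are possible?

1122

All 5-subsets: C(13,5) = 1287. Those containing both fixed elements: C(11,3) = 165.
1287 − 165 = 1122.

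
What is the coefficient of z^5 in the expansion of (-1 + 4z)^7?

21504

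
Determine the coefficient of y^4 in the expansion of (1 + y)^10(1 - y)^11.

45

Coefficient of y^4 = Σ_{j} C(10,j)·1^j·C(11,4-j)·(-1)^(4-j) for j from 0 to 4.
= 330 + (-1650) + 2475 + (-1320) + 210 = 45.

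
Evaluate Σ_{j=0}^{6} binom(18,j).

1 + 18 + 153 + 816 + 3060 + 8568 + 18564 = 31180.

31180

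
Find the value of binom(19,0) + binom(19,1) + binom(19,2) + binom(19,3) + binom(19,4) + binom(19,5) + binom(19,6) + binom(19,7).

94184

1 + 19 + 171 + 969 + 3876 + 11628 + 27132 + 50388 = 94184.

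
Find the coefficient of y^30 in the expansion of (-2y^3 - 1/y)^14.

745472

General term: C(14,j)·(-2y^3)^j·(-1/y)^(14-j), with y-exponent 3j − 1(14−j) = 4j − 14.
Set 4j − 14 = 30: j = 11.
C(14,11) = 364; (-2)^11 = -2048; (-1)^3 = -1.
Coefficient = 364 · (-2048) · (-1) = 745472.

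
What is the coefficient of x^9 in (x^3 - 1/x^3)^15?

General term: C(15,j)·(x^3)^j·(-1/x^3)^(15-j), with x-exponent 3j − 3(15−j) = 6j − 45.
Set 6j − 45 = 9: j = 9.
C(15,9) = 5005; 1^9 = 1; (-1)^6 = 1.
Coefficient = 5005 · 1 · 1 = 5005.

5005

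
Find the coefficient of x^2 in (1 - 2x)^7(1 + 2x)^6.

-24

Coefficient of x^2 = Σ_{j} C(7,j)·(-2)^j·C(6,2-j)·2^(2-j) for j from 0 to 2.
= 60 + (-168) + 84 = -24.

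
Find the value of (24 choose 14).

C(24,14) = C(24,10) by symmetry.
C(24,10) = (24·23·22·21·20·19·18·17·16·15) / 10! = 7117005772800 / 3628800 = 1961256.

1961256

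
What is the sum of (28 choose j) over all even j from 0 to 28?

134217728

Half of (1+1)^28 + (1−1)^28 gives the even-index sum: 2^27 = 134217728.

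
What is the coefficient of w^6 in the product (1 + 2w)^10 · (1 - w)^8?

756

Coefficient of w^6 = Σ_{j} C(10,j)·2^j·C(8,6-j)·(-1)^(6-j) for j from 0 to 6.
= 28 + (-1120) + 12600 + (-53760) + 94080 + (-64512) + 13440 = 756.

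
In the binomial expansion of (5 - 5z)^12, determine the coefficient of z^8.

The general term is C(12,j)·(5)^j·(-5z)^(12-j); the z^8 term has j = 4.
C(12,4) = 495.
Coefficient = C(12,4) · 5^4 · (-5)^8 = 495 · 625 · 390625 = 120849609375.

120849609375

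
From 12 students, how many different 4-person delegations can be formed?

495

This is C(12,4) = 495.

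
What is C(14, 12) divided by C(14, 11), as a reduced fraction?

1/4

C(n,k+1)/C(n,k) = (n−k)/(k+1) = (14−11)/(11+1) = 3/12 = 1/4.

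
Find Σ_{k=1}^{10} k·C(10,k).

Differentiating (1+x)^10 and setting x=1: Σ k·C(10,k) = 10·2^9 = 5120.

5120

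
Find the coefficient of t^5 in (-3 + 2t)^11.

10777536

The general term is C(11,j)·(-3)^j·(2t)^(11-j); the t^5 term has j = 6.
C(11,6) = 462.
Coefficient = C(11,6) · (-3)^6 · 2^5 = 462 · 729 · 32 = 10777536.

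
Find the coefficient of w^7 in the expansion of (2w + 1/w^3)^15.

860160

General term: C(15,j)·(2w)^j·(1/w^3)^(15-j), with w-exponent 1j − 3(15−j) = 4j − 45.
Set 4j − 45 = 7: j = 13.
C(15,13) = 105; 2^13 = 8192; 1^2 = 1.
Coefficient = 105 · 8192 · 1 = 860160.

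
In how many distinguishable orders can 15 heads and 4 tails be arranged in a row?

Choose positions for the heads: C(19,15) = 3876.

3876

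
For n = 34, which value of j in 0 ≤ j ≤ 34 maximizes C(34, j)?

C(34,j) is maximized at j = 34/2 = 17.

17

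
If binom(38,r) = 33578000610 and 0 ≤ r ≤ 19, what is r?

18

C(38,r) increases on 0 ≤ r ≤ 19. C(38,17) = 28781143380 and C(38,18) = 33578000610, so r = 18.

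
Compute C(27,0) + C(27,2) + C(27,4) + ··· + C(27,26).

67108864

Half of (1+1)^27 + (1−1)^27 gives the even-index sum: 2^26 = 67108864.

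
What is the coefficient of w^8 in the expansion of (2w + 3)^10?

The general term is C(10,j)·(2w)^j·(3)^(10-j); the w^8 term has j = 8.
C(10,8) = 45.
Coefficient = C(10,8) · 2^8 · 3^2 = 45 · 256 · 9 = 103680.

103680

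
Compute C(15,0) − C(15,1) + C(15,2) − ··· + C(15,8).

The partial alternating sum Σ_{k=0}^{8} (−1)^k C(15,k) = (−1)^8 C(14,8) = 3003.

3003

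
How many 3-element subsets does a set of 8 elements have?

C(8,3) = (8·7·6) / 3! = 336 / 6 = 56.

56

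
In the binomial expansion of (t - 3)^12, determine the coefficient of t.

The general term is C(12,j)·(t)^j·(-3)^(12-j); the t^1 term has j = 1.
C(12,1) = 12.
Coefficient = C(12,1) · (-3)^11 = 12 · (-177147) = -2125764.

-2125764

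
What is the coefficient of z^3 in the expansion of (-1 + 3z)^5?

The general term is C(5,j)·(-1)^j·(3z)^(5-j); the z^3 term has j = 2.
C(5,2) = 10.
Coefficient = C(5,2) · 3^3 = 10 · 27 = 270.

270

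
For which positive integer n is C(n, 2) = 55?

n(n−1)/2 = 55 ⇒ n(n−1) = 110. Since 11·10 = 110, n = 11.

11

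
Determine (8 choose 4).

70

C(8,4) = (8·7·6·5) / 4! = 1680 / 24 = 70.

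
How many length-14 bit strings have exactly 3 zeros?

Choose the 3 positions: C(14,3) = 364.

364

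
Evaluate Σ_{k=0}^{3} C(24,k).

1 + 24 + 276 + 2024 = 2325.

2325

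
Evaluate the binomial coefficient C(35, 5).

324632

C(35,5) = (35·34·33·32·31) / 5! = 38955840 / 120 = 324632.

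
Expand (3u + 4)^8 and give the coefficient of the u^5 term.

870912

The general term is C(8,j)·(3u)^j·(4)^(8-j); the u^5 term has j = 5.
C(8,5) = 56.
Coefficient = C(8,5) · 3^5 · 4^3 = 56 · 243 · 64 = 870912.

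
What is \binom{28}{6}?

376740

C(28,6) = (28·27·26·25·24·23) / 6! = 271252800 / 720 = 376740.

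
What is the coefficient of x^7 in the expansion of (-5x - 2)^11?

-412500000

The general term is C(11,j)·(-5x)^j·(-2)^(11-j); the x^7 term has j = 7.
C(11,7) = 330.
Coefficient = C(11,7) · (-5)^7 · (-2)^4 = 330 · (-78125) · 16 = -412500000.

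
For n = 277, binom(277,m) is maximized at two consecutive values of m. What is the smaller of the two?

138

For odd n = 277, C(277,m) peaks at m = (n−1)/2 and (n+1)/2; the smaller is 138.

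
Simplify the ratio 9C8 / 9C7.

C(n,k+1)/C(n,k) = (n−k)/(k+1) = (9−7)/(7+1) = 2/8 = 1/4.

1/4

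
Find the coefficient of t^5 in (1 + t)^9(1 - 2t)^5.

Coefficient of t^5 = Σ_{j} C(9,j)·1^j·C(5,5-j)·(-2)^(5-j) for j from 0 to 5.
= (-32) + 720 + (-2880) + 3360 + (-1260) + 126 = 34.

34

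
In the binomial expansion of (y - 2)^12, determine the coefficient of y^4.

126720

The general term is C(12,j)·(y)^j·(-2)^(12-j); the y^4 term has j = 4.
C(12,4) = 495.
Coefficient = C(12,4) · (-2)^8 = 495 · 256 = 126720.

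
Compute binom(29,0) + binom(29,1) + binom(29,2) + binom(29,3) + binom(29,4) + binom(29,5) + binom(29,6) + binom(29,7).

2182396

1 + 29 + 406 + 3654 + 23751 + 118755 + 475020 + 1560780 = 2182396.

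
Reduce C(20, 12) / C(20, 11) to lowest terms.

3/4

C(n,k+1)/C(n,k) = (n−k)/(k+1) = (20−11)/(11+1) = 9/12 = 3/4.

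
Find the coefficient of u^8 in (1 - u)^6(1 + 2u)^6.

-180

Coefficient of u^8 = Σ_{j} C(6,j)·(-1)^j·C(6,8-j)·2^(8-j) for j from 2 to 6.
= 960 + (-3840) + 3600 + (-960) + 60 = -180.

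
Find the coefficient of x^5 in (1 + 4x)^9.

129024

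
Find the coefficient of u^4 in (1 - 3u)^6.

The general term is C(6,j)·(1)^j·(-3u)^(6-j); the u^4 term has j = 2.
C(6,2) = 15.
Coefficient = C(6,2) · (-3)^4 = 15 · 81 = 1215.

1215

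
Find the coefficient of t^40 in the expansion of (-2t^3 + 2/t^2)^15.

491520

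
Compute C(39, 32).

15380937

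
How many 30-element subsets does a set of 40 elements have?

C(40,30) = C(40,10) by symmetry.
C(40,10) = (40·39·38·37·36·35·34·33·32·31) / 10! = 3075990524006400 / 3628800 = 847660528.

847660528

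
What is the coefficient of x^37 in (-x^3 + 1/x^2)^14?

-14

General term: C(14,j)·(-x^3)^j·(1/x^2)^(14-j), with x-exponent 3j − 2(14−j) = 5j − 28.
Set 5j − 28 = 37: j = 13.
C(14,13) = 14; (-1)^13 = -1; 1^1 = 1.
Coefficient = 14 · (-1) · 1 = -14.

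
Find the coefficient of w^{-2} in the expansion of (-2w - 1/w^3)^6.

General term: C(6,j)·(-2w)^j·(-1/w^3)^(6-j), with w-exponent 1j − 3(6−j) = 4j − 18.
Set 4j − 18 = -2: j = 4.
C(6,4) = 15; (-2)^4 = 16; (-1)^2 = 1.
Coefficient = 15 · 16 · 1 = 240.

240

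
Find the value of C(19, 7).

50388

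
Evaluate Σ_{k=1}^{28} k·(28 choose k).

Differentiating (1+x)^28 and setting x=1: Σ k·C(28,k) = 28·2^27 = 3758096384.

3758096384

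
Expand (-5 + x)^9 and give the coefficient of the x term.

The general term is C(9,j)·(-5)^j·(x)^(9-j); the x^1 term has j = 8.
C(9,8) = 9.
Coefficient = C(9,8) · (-5)^8 = 9 · 390625 = 3515625.

3515625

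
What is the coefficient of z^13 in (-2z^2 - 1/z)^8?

1024

General term: C(8,j)·(-2z^2)^j·(-1/z)^(8-j), with z-exponent 2j − 1(8−j) = 3j − 8.
Set 3j − 8 = 13: j = 7.
C(8,7) = 8; (-2)^7 = -128; (-1)^1 = -1.
Coefficient = 8 · (-128) · (-1) = 1024.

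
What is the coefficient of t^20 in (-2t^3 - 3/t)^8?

General term: C(8,j)·(-2t^3)^j·(-3/t)^(8-j), with t-exponent 3j − 1(8−j) = 4j − 8.
Set 4j − 8 = 20: j = 7.
C(8,7) = 8; (-2)^7 = -128; (-3)^1 = -3.
Coefficient = 8 · (-128) · (-3) = 3072.

3072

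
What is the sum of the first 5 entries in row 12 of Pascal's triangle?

794

1 + 12 + 66 + 220 + 495 = 794.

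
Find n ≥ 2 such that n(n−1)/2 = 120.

16

n(n−1)/2 = 120 ⇒ n(n−1) = 240. Since 16·15 = 240, n = 16.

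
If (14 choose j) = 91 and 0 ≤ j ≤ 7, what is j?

2

C(14,j) increases on 0 ≤ j ≤ 7. C(14,1) = 14 and C(14,2) = 91, so j = 2.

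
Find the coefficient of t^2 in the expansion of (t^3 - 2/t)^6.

General term: C(6,j)·(t^3)^j·(-2/t)^(6-j), with t-exponent 3j − 1(6−j) = 4j − 6.
Set 4j − 6 = 2: j = 2.
C(6,2) = 15; 1^2 = 1; (-2)^4 = 16.
Coefficient = 15 · 1 · 16 = 240.

240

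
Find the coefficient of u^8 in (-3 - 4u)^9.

-1769472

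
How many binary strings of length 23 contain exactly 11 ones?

1352078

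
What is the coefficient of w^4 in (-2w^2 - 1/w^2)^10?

13440

General term: C(10,j)·(-2w^2)^j·(-1/w^2)^(10-j), with w-exponent 2j − 2(10−j) = 4j − 20.
Set 4j − 20 = 4: j = 6.
C(10,6) = 210; (-2)^6 = 64; (-1)^4 = 1.
Coefficient = 210 · 64 · 1 = 13440.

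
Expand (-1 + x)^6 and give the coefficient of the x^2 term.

The general term is C(6,j)·(-1)^j·(x)^(6-j); the x^2 term has j = 4.
C(6,4) = 15.
Coefficient = C(6,4) = 15.

15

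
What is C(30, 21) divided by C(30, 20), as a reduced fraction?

10/21

C(n,k+1)/C(n,k) = (n−k)/(k+1) = (30−20)/(20+1) = 10/21.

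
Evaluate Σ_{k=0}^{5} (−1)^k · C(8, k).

-21

The partial alternating sum Σ_{k=0}^{5} (−1)^k C(8,k) = (−1)^5 C(7,5) = -21.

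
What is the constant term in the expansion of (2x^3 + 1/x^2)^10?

3360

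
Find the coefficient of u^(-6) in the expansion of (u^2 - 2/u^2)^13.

329472

General term: C(13,j)·(u^2)^j·(-2/u^2)^(13-j), with u-exponent 2j − 2(13−j) = 4j − 26.
Set 4j − 26 = -6: j = 5.
C(13,5) = 1287; 1^5 = 1; (-2)^8 = 256.
Coefficient = 1287 · 1 · 256 = 329472.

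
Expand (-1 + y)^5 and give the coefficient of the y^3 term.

10

The general term is C(5,j)·(-1)^j·(y)^(5-j); the y^3 term has j = 2.
C(5,2) = 10.
Coefficient = C(5,2) = 10.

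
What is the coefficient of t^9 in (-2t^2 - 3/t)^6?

576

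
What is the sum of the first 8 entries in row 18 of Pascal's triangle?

1 + 18 + 153 + 816 + 3060 + 8568 + 18564 + 31824 = 63004.

63004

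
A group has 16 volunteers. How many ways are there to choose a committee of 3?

This is C(16,3) = 560.

560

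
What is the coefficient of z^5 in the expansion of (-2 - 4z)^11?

-30277632

The general term is C(11,j)·(-2)^j·(-4z)^(11-j); the z^5 term has j = 6.
C(11,6) = 462.
Coefficient = C(11,6) · (-2)^6 · (-4)^5 = 462 · 64 · (-1024) = -30277632.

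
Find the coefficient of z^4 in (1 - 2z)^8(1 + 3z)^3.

Coefficient of z^4 = Σ_{j} C(8,j)·(-2)^j·C(3,4-j)·3^(4-j) for j from 1 to 4.
= (-432) + 3024 + (-4032) + 1120 = -320.

-320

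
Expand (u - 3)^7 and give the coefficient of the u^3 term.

2835

The general term is C(7,j)·(u)^j·(-3)^(7-j); the u^3 term has j = 3.
C(7,3) = 35.
Coefficient = C(7,3) · (-3)^4 = 35 · 81 = 2835.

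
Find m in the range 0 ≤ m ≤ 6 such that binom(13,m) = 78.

2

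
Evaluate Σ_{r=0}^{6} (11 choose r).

1 + 11 + 55 + 165 + 330 + 462 + 462 = 1486.

1486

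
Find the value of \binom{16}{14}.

120

C(16,14) = C(16,2) by symmetry.
C(16,2) = (16·15) / 2! = 240 / 2 = 120.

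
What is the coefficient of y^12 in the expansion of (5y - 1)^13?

The general term is C(13,j)·(5y)^j·(-1)^(13-j); the y^12 term has j = 12.
C(13,12) = 13.
Coefficient = C(13,12) · 5^12 · (-1)^1 = 13 · 244140625 · (-1) = -3173828125.

-3173828125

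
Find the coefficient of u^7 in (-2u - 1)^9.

-4608

The general term is C(9,j)·(-2u)^j·(-1)^(9-j); the u^7 term has j = 7.
C(9,7) = 36.
Coefficient = C(9,7) · (-2)^7 = 36 · (-128) = -4608.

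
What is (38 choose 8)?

48903492

C(38,8) = (38·37·36·35·34·33·32·31) / 8! = 1971788797440 / 40320 = 48903492.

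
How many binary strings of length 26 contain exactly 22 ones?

14950

Choose the 22 positions: C(26,22) = 14950.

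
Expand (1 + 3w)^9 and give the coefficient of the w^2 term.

324

The general term is C(9,j)·(1)^j·(3w)^(9-j); the w^2 term has j = 7.
C(9,7) = 36.
Coefficient = C(9,7) · 3^2 = 36 · 9 = 324.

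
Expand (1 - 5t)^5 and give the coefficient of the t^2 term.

250

The general term is C(5,j)·(1)^j·(-5t)^(5-j); the t^2 term has j = 3.
C(5,3) = 10.
Coefficient = C(5,3) · (-5)^2 = 10 · 25 = 250.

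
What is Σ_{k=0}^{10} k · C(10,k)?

5120

Since k·C(10,k) = 10·C(9,k−1), the sum is 10·2^9 = 10·512 = 5120.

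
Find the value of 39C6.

C(39,6) = (39·38·37·36·35·34) / 6! = 2349088560 / 720 = 3262623.

3262623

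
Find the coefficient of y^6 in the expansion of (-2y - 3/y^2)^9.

-6912

General term: C(9,j)·(-2y)^j·(-3/y^2)^(9-j), with y-exponent 1j − 2(9−j) = 3j − 18.
Set 3j − 18 = 6: j = 8.
C(9,8) = 9; (-2)^8 = 256; (-3)^1 = -3.
Coefficient = 9 · 256 · (-3) = -6912.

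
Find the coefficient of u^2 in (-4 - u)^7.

-21504

The general term is C(7,j)·(-4)^j·(-u)^(7-j); the u^2 term has j = 5.
C(7,5) = 21.
Coefficient = C(7,5) · (-4)^5 = 21 · (-1024) = -21504.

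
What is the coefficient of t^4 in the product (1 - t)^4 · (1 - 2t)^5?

681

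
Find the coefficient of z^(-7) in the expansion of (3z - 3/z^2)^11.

General term: C(11,j)·(3z)^j·(-3/z^2)^(11-j), with z-exponent 1j − 2(11−j) = 3j − 22.
Set 3j − 22 = -7: j = 5.
C(11,5) = 462; 3^5 = 243; (-3)^6 = 729.
Coefficient = 462 · 243 · 729 = 81841914.

81841914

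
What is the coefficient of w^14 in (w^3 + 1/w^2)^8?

28

General term: C(8,j)·(w^3)^j·(1/w^2)^(8-j), with w-exponent 3j − 2(8−j) = 5j − 16.
Set 5j − 16 = 14: j = 6.
C(8,6) = 28; 1^6 = 1; 1^2 = 1.
Coefficient = 28 · 1 · 1 = 28.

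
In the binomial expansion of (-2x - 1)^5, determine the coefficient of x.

The general term is C(5,j)·(-2x)^j·(-1)^(5-j); the x^1 term has j = 1.
C(5,1) = 5.
Coefficient = C(5,1) · (-2)^1 = 5 · (-2) = -10.

-10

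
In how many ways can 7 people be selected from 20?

This is C(20,7) = 77520.

77520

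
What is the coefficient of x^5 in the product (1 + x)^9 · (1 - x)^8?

Coefficient of x^5 = Σ_{j} C(9,j)·1^j·C(8,5-j)·(-1)^(5-j) for j from 0 to 5.
= (-56) + 630 + (-2016) + 2352 + (-1008) + 126 = 28.

28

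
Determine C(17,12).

C(17,12) = C(17,5) by symmetry.
C(17,5) = (17·16·15·14·13) / 5! = 742560 / 120 = 6188.

6188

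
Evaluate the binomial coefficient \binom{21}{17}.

C(21,17) = C(21,4) by symmetry.
C(21,4) = (21·20·19·18) / 4! = 143640 / 24 = 5985.

5985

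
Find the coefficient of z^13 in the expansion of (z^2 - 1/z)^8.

General term: C(8,j)·(z^2)^j·(-1/z)^(8-j), with z-exponent 2j − 1(8−j) = 3j − 8.
Set 3j − 8 = 13: j = 7.
C(8,7) = 8; 1^7 = 1; (-1)^1 = -1.
Coefficient = 8 · 1 · (-1) = -8.

-8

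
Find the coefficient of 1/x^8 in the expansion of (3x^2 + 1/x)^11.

33

General term: C(11,j)·(3x^2)^j·(1/x)^(11-j), with x-exponent 2j − 1(11−j) = 3j − 11.
Set 3j − 11 = -8: j = 1.
C(11,1) = 11; 3^1 = 3; 1^10 = 1.
Coefficient = 11 · 3 · 1 = 33.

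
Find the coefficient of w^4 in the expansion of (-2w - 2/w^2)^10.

46080

General term: C(10,j)·(-2w)^j·(-2/w^2)^(10-j), with w-exponent 1j − 2(10−j) = 3j − 20.
Set 3j − 20 = 4: j = 8.
C(10,8) = 45; (-2)^8 = 256; (-2)^2 = 4.
Coefficient = 45 · 256 · 4 = 46080.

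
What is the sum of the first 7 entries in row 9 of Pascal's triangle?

466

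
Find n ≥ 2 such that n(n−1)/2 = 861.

42

n(n−1)/2 = 861 ⇒ n(n−1) = 1722. Since 42·41 = 1722, n = 42.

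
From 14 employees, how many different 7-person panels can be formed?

3432

This is C(14,7) = 3432.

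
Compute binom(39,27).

C(39,27) = C(39,12) by symmetry.
C(39,12) = (39·38·37·36·35·34·33·32·31·30·29·28) / 12! = 1873278229119897600 / 479001600 = 3910797436.

3910797436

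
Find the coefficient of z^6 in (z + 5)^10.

The general term is C(10,j)·(z)^j·(5)^(10-j); the z^6 term has j = 6.
C(10,6) = 210.
Coefficient = C(10,6) · 5^4 = 210 · 625 = 131250.

131250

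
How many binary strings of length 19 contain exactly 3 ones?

969

Choose the 3 positions: C(19,3) = 969.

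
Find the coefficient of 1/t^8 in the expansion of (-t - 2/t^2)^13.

General term: C(13,j)·(-t)^j·(-2/t^2)^(13-j), with t-exponent 1j − 2(13−j) = 3j − 26.
Set 3j − 26 = -8: j = 6.
C(13,6) = 1716; (-1)^6 = 1; (-2)^7 = -128.
Coefficient = 1716 · 1 · (-128) = -219648.

-219648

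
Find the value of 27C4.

C(27,4) = (27·26·25·24) / 4! = 421200 / 24 = 17550.

17550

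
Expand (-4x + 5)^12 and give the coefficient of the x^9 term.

The general term is C(12,j)·(-4x)^j·(5)^(12-j); the x^9 term has j = 9.
C(12,9) = 220.
Coefficient = C(12,9) · (-4)^9 · 5^3 = 220 · (-262144) · 125 = -7208960000.

-7208960000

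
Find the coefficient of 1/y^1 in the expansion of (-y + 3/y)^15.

-42220035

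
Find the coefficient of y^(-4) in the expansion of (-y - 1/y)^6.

General term: C(6,j)·(-y)^j·(-1/y)^(6-j), with y-exponent 1j − 1(6−j) = 2j − 6.
Set 2j − 6 = -4: j = 1.
C(6,1) = 6; (-1)^1 = -1; (-1)^5 = -1.
Coefficient = 6 · (-1) · (-1) = 6.

6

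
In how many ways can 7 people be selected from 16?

11440

This is C(16,7) = 11440.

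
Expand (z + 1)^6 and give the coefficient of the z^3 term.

The general term is C(6,j)·(z)^j·(1)^(6-j); the z^3 term has j = 3.
C(6,3) = 20.
Coefficient = C(6,3) = 20.

20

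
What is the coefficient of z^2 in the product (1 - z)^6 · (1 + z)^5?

Coefficient of z^2 = Σ_{j} C(6,j)·(-1)^j·C(5,2-j)·1^(2-j) for j from 0 to 2.
= 10 + (-30) + 15 = -5.

-5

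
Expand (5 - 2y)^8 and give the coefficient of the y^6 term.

44800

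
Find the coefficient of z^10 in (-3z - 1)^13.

The general term is C(13,j)·(-3z)^j·(-1)^(13-j); the z^10 term has j = 10.
C(13,10) = 286.
Coefficient = C(13,10) · (-3)^10 · (-1)^3 = 286 · 59049 · (-1) = -16888014.

-16888014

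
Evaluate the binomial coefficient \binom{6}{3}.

20

C(6,3) = (6·5·4) / 3! = 120 / 6 = 20.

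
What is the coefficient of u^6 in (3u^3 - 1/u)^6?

-540

General term: C(6,j)·(3u^3)^j·(-1/u)^(6-j), with u-exponent 3j − 1(6−j) = 4j − 6.
Set 4j − 6 = 6: j = 3.
C(6,3) = 20; 3^3 = 27; (-1)^3 = -1.
Coefficient = 20 · 27 · (-1) = -540.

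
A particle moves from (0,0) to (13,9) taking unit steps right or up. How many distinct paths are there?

Each path is a sequence of 22 steps with 13 rights: C(22,13) = 497420.

497420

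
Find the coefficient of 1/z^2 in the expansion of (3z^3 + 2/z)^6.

General term: C(6,j)·(3z^3)^j·(2/z)^(6-j), with z-exponent 3j − 1(6−j) = 4j − 6.
Set 4j − 6 = -2: j = 1.
C(6,1) = 6; 3^1 = 3; 2^5 = 32.
Coefficient = 6 · 3 · 32 = 576.

576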